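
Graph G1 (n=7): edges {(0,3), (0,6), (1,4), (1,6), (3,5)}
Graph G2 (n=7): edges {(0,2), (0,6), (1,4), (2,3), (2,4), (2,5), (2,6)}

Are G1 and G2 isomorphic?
No, not isomorphic

The graphs are NOT isomorphic.

Connected components of G1: 2 component(s) with vertex sets [[2], [0, 1, 3, 4, 5, 6]], sizes [1, 6].
Connected components of G2: 1 component(s) with vertex sets [[0, 1, 2, 3, 4, 5, 6]], sizes [7].
The number of connected components (and the multiset of component sizes) is an isomorphism invariant — an isomorphism maps each component of G1 bijectively onto a component of G2. Since G1 has 2 component(s) and G2 has 1, they cannot be isomorphic.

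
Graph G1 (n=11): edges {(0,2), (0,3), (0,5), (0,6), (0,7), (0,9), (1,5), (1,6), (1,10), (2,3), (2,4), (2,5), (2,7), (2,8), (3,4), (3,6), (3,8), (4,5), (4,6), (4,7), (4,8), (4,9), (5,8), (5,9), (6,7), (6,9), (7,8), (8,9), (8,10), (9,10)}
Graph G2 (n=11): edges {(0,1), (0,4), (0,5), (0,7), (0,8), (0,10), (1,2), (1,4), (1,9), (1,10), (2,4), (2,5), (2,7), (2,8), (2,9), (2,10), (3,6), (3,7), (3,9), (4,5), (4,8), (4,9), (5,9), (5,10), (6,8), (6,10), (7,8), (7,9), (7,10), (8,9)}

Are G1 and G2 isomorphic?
Yes, isomorphic

The graphs are isomorphic.
One valid mapping φ: V(G1) → V(G2): 0→0, 1→6, 2→4, 3→5, 4→2, 5→8, 6→10, 7→1, 8→9, 9→7, 10→3

Verify φ preserves adjacency — for each edge of G1, its image is an edge of G2:
  (0,2) → (φ(0),φ(2)) = (0,4) ∈ E(G2) ✓
  (0,3) → (φ(0),φ(3)) = (0,5) ∈ E(G2) ✓
  (0,5) → (φ(0),φ(5)) = (0,8) ∈ E(G2) ✓
  (0,6) → (φ(0),φ(6)) = (0,10) ∈ E(G2) ✓
  (0,7) → (φ(0),φ(7)) = (0,1) ∈ E(G2) ✓
  (0,9) → (φ(0),φ(9)) = (0,7) ∈ E(G2) ✓
  (1,5) → (φ(1),φ(5)) = (6,8) ∈ E(G2) ✓
  (1,6) → (φ(1),φ(6)) = (6,10) ∈ E(G2) ✓
  (1,10) → (φ(1),φ(10)) = (3,6) ∈ E(G2) ✓
  (2,3) → (φ(2),φ(3)) = (4,5) ∈ E(G2) ✓
  (2,4) → (φ(2),φ(4)) = (2,4) ∈ E(G2) ✓
  (2,5) → (φ(2),φ(5)) = (4,8) ∈ E(G2) ✓
  (2,7) → (φ(2),φ(7)) = (1,4) ∈ E(G2) ✓
  (2,8) → (φ(2),φ(8)) = (4,9) ∈ E(G2) ✓
  (3,4) → (φ(3),φ(4)) = (2,5) ∈ E(G2) ✓
  (3,6) → (φ(3),φ(6)) = (5,10) ∈ E(G2) ✓
  (3,8) → (φ(3),φ(8)) = (5,9) ∈ E(G2) ✓
  (4,5) → (φ(4),φ(5)) = (2,8) ∈ E(G2) ✓
  (4,6) → (φ(4),φ(6)) = (2,10) ∈ E(G2) ✓
  (4,7) → (φ(4),φ(7)) = (1,2) ∈ E(G2) ✓
  (4,8) → (φ(4),φ(8)) = (2,9) ∈ E(G2) ✓
  (4,9) → (φ(4),φ(9)) = (2,7) ∈ E(G2) ✓
  (5,8) → (φ(5),φ(8)) = (8,9) ∈ E(G2) ✓
  (5,9) → (φ(5),φ(9)) = (7,8) ∈ E(G2) ✓
  (6,7) → (φ(6),φ(7)) = (1,10) ∈ E(G2) ✓
  (6,9) → (φ(6),φ(9)) = (7,10) ∈ E(G2) ✓
  (7,8) → (φ(7),φ(8)) = (1,9) ∈ E(G2) ✓
  (8,9) → (φ(8),φ(9)) = (7,9) ∈ E(G2) ✓
  (8,10) → (φ(8),φ(10)) = (3,9) ∈ E(G2) ✓
  (9,10) → (φ(9),φ(10)) = (3,7) ∈ E(G2) ✓
All 30 edges of G1 map to edges of G2, and |E(G1)| = |E(G2)| = 30, so φ is a bijection on edges as well as vertices. Hence G1 ≅ G2.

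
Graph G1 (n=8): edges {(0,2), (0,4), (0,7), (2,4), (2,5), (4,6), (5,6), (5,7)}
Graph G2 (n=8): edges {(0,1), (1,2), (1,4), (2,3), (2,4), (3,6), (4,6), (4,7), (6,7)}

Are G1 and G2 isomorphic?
No, not isomorphic

The graphs are NOT isomorphic.

Degrees in G1: deg(0)=3, deg(1)=0, deg(2)=3, deg(3)=0, deg(4)=3, deg(5)=3, deg(6)=2, deg(7)=2.
Sorted degree sequence of G1: [3, 3, 3, 3, 2, 2, 0, 0].
Degrees in G2: deg(0)=1, deg(1)=3, deg(2)=3, deg(3)=2, deg(4)=4, deg(5)=0, deg(6)=3, deg(7)=2.
Sorted degree sequence of G2: [4, 3, 3, 3, 2, 2, 1, 0].
The (sorted) degree sequence is an isomorphism invariant, so since G1 and G2 have different degree sequences they cannot be isomorphic.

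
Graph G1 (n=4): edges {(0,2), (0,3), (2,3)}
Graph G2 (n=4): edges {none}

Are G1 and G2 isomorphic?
No, not isomorphic

The graphs are NOT isomorphic.

Connected components of G1: 2 component(s) with vertex sets [[1], [0, 2, 3]], sizes [1, 3].
Connected components of G2: 4 component(s) with vertex sets [[0], [1], [2], [3]], sizes [1, 1, 1, 1].
The number of connected components (and the multiset of component sizes) is an isomorphism invariant — an isomorphism maps each component of G1 bijectively onto a component of G2. Since G1 has 2 component(s) and G2 has 4, they cannot be isomorphic.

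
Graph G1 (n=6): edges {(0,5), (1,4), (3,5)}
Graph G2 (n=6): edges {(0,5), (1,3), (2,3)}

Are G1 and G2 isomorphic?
Yes, isomorphic

The graphs are isomorphic.
One valid mapping φ: V(G1) → V(G2): 0→2, 1→0, 2→4, 3→1, 4→5, 5→3

Verify φ preserves adjacency — for each edge of G1, its image is an edge of G2:
  (0,5) → (φ(0),φ(5)) = (2,3) ∈ E(G2) ✓
  (1,4) → (φ(1),φ(4)) = (0,5) ∈ E(G2) ✓
  (3,5) → (φ(3),φ(5)) = (1,3) ∈ E(G2) ✓
All 3 edges of G1 map to edges of G2, and |E(G1)| = |E(G2)| = 3, so φ is a bijection on edges as well as vertices. Hence G1 ≅ G2.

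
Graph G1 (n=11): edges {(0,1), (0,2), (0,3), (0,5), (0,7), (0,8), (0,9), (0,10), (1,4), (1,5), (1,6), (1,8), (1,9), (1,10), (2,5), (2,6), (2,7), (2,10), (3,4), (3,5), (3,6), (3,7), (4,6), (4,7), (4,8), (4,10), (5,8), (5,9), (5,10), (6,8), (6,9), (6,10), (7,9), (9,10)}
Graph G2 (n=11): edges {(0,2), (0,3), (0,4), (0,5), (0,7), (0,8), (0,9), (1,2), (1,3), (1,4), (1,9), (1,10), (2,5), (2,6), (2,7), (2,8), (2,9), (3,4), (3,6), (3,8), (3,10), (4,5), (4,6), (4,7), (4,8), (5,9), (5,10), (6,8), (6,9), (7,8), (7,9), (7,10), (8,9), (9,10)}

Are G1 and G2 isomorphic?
Yes, isomorphic

The graphs are isomorphic.
One valid mapping φ: V(G1) → V(G2): 0→9, 1→8, 2→5, 3→1, 4→3, 5→2, 6→4, 7→10, 8→6, 9→7, 10→0

Verify φ preserves adjacency — for each edge of G1, its image is an edge of G2:
  (0,1) → (φ(0),φ(1)) = (8,9) ∈ E(G2) ✓
  (0,2) → (φ(0),φ(2)) = (5,9) ∈ E(G2) ✓
  (0,3) → (φ(0),φ(3)) = (1,9) ∈ E(G2) ✓
  (0,5) → (φ(0),φ(5)) = (2,9) ∈ E(G2) ✓
  (0,7) → (φ(0),φ(7)) = (9,10) ∈ E(G2) ✓
  (0,8) → (φ(0),φ(8)) = (6,9) ∈ E(G2) ✓
  (0,9) → (φ(0),φ(9)) = (7,9) ∈ E(G2) ✓
  (0,10) → (φ(0),φ(10)) = (0,9) ∈ E(G2) ✓
  (1,4) → (φ(1),φ(4)) = (3,8) ∈ E(G2) ✓
  (1,5) → (φ(1),φ(5)) = (2,8) ∈ E(G2) ✓
  (1,6) → (φ(1),φ(6)) = (4,8) ∈ E(G2) ✓
  (1,8) → (φ(1),φ(8)) = (6,8) ∈ E(G2) ✓
  (1,9) → (φ(1),φ(9)) = (7,8) ∈ E(G2) ✓
  (1,10) → (φ(1),φ(10)) = (0,8) ∈ E(G2) ✓
  (2,5) → (φ(2),φ(5)) = (2,5) ∈ E(G2) ✓
  (2,6) → (φ(2),φ(6)) = (4,5) ∈ E(G2) ✓
  (2,7) → (φ(2),φ(7)) = (5,10) ∈ E(G2) ✓
  (2,10) → (φ(2),φ(10)) = (0,5) ∈ E(G2) ✓
  (3,4) → (φ(3),φ(4)) = (1,3) ∈ E(G2) ✓
  (3,5) → (φ(3),φ(5)) = (1,2) ∈ E(G2) ✓
  (3,6) → (φ(3),φ(6)) = (1,4) ∈ E(G2) ✓
  (3,7) → (φ(3),φ(7)) = (1,10) ∈ E(G2) ✓
  (4,6) → (φ(4),φ(6)) = (3,4) ∈ E(G2) ✓
  (4,7) → (φ(4),φ(7)) = (3,10) ∈ E(G2) ✓
  (4,8) → (φ(4),φ(8)) = (3,6) ∈ E(G2) ✓
  (4,10) → (φ(4),φ(10)) = (0,3) ∈ E(G2) ✓
  (5,8) → (φ(5),φ(8)) = (2,6) ∈ E(G2) ✓
  (5,9) → (φ(5),φ(9)) = (2,7) ∈ E(G2) ✓
  (5,10) → (φ(5),φ(10)) = (0,2) ∈ E(G2) ✓
  (6,8) → (φ(6),φ(8)) = (4,6) ∈ E(G2) ✓
  (6,9) → (φ(6),φ(9)) = (4,7) ∈ E(G2) ✓
  (6,10) → (φ(6),φ(10)) = (0,4) ∈ E(G2) ✓
  (7,9) → (φ(7),φ(9)) = (7,10) ∈ E(G2) ✓
  (9,10) → (φ(9),φ(10)) = (0,7) ∈ E(G2) ✓
All 34 edges of G1 map to edges of G2, and |E(G1)| = |E(G2)| = 34, so φ is a bijection on edges as well as vertices. Hence G1 ≅ G2.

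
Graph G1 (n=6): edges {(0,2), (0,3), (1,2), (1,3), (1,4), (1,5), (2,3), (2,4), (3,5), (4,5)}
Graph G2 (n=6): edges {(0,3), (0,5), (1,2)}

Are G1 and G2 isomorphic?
No, not isomorphic

The graphs are NOT isomorphic.

Counting triangles (3-cliques): G1 has 5, G2 has 0.
Triangle count is an isomorphism invariant, so differing triangle counts rule out isomorphism.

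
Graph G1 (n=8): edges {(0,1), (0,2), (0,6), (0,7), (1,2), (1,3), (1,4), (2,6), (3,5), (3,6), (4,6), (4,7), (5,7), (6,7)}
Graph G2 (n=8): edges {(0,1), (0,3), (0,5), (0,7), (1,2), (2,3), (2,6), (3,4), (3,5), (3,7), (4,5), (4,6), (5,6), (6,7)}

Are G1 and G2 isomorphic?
Yes, isomorphic

The graphs are isomorphic.
One valid mapping φ: V(G1) → V(G2): 0→5, 1→6, 2→4, 3→2, 4→7, 5→1, 6→3, 7→0

Verify φ preserves adjacency — for each edge of G1, its image is an edge of G2:
  (0,1) → (φ(0),φ(1)) = (5,6) ∈ E(G2) ✓
  (0,2) → (φ(0),φ(2)) = (4,5) ∈ E(G2) ✓
  (0,6) → (φ(0),φ(6)) = (3,5) ∈ E(G2) ✓
  (0,7) → (φ(0),φ(7)) = (0,5) ∈ E(G2) ✓
  (1,2) → (φ(1),φ(2)) = (4,6) ∈ E(G2) ✓
  (1,3) → (φ(1),φ(3)) = (2,6) ∈ E(G2) ✓
  (1,4) → (φ(1),φ(4)) = (6,7) ∈ E(G2) ✓
  (2,6) → (φ(2),φ(6)) = (3,4) ∈ E(G2) ✓
  (3,5) → (φ(3),φ(5)) = (1,2) ∈ E(G2) ✓
  (3,6) → (φ(3),φ(6)) = (2,3) ∈ E(G2) ✓
  (4,6) → (φ(4),φ(6)) = (3,7) ∈ E(G2) ✓
  (4,7) → (φ(4),φ(7)) = (0,7) ∈ E(G2) ✓
  (5,7) → (φ(5),φ(7)) = (0,1) ∈ E(G2) ✓
  (6,7) → (φ(6),φ(7)) = (0,3) ∈ E(G2) ✓
All 14 edges of G1 map to edges of G2, and |E(G1)| = |E(G2)| = 14, so φ is a bijection on edges as well as vertices. Hence G1 ≅ G2.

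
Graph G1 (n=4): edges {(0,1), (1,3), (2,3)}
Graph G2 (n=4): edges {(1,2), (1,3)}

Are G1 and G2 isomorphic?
No, not isomorphic

The graphs are NOT isomorphic.

Degrees in G1: deg(0)=1, deg(1)=2, deg(2)=1, deg(3)=2.
Sorted degree sequence of G1: [2, 2, 1, 1].
Degrees in G2: deg(0)=0, deg(1)=2, deg(2)=1, deg(3)=1.
Sorted degree sequence of G2: [2, 1, 1, 0].
The (sorted) degree sequence is an isomorphism invariant, so since G1 and G2 have different degree sequences they cannot be isomorphic.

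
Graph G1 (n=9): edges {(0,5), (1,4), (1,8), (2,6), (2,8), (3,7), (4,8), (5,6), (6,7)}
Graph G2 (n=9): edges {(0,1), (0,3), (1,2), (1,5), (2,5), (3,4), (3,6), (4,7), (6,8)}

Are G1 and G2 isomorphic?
Yes, isomorphic

The graphs are isomorphic.
One valid mapping φ: V(G1) → V(G2): 0→8, 1→2, 2→0, 3→7, 4→5, 5→6, 6→3, 7→4, 8→1

Verify φ preserves adjacency — for each edge of G1, its image is an edge of G2:
  (0,5) → (φ(0),φ(5)) = (6,8) ∈ E(G2) ✓
  (1,4) → (φ(1),φ(4)) = (2,5) ∈ E(G2) ✓
  (1,8) → (φ(1),φ(8)) = (1,2) ∈ E(G2) ✓
  (2,6) → (φ(2),φ(6)) = (0,3) ∈ E(G2) ✓
  (2,8) → (φ(2),φ(8)) = (0,1) ∈ E(G2) ✓
  (3,7) → (φ(3),φ(7)) = (4,7) ∈ E(G2) ✓
  (4,8) → (φ(4),φ(8)) = (1,5) ∈ E(G2) ✓
  (5,6) → (φ(5),φ(6)) = (3,6) ∈ E(G2) ✓
  (6,7) → (φ(6),φ(7)) = (3,4) ∈ E(G2) ✓
All 9 edges of G1 map to edges of G2, and |E(G1)| = |E(G2)| = 9, so φ is a bijection on edges as well as vertices. Hence G1 ≅ G2.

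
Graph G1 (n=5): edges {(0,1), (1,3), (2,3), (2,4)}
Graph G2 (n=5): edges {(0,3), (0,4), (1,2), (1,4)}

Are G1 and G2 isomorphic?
Yes, isomorphic

The graphs are isomorphic.
One valid mapping φ: V(G1) → V(G2): 0→3, 1→0, 2→1, 3→4, 4→2

Verify φ preserves adjacency — for each edge of G1, its image is an edge of G2:
  (0,1) → (φ(0),φ(1)) = (0,3) ∈ E(G2) ✓
  (1,3) → (φ(1),φ(3)) = (0,4) ∈ E(G2) ✓
  (2,3) → (φ(2),φ(3)) = (1,4) ∈ E(G2) ✓
  (2,4) → (φ(2),φ(4)) = (1,2) ∈ E(G2) ✓
All 4 edges of G1 map to edges of G2, and |E(G1)| = |E(G2)| = 4, so φ is a bijection on edges as well as vertices. Hence G1 ≅ G2.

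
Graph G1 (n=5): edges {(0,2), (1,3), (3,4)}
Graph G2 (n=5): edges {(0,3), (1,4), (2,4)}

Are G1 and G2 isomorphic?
Yes, isomorphic

The graphs are isomorphic.
One valid mapping φ: V(G1) → V(G2): 0→3, 1→2, 2→0, 3→4, 4→1

Verify φ preserves adjacency — for each edge of G1, its image is an edge of G2:
  (0,2) → (φ(0),φ(2)) = (0,3) ∈ E(G2) ✓
  (1,3) → (φ(1),φ(3)) = (2,4) ∈ E(G2) ✓
  (3,4) → (φ(3),φ(4)) = (1,4) ∈ E(G2) ✓
All 3 edges of G1 map to edges of G2, and |E(G1)| = |E(G2)| = 3, so φ is a bijection on edges as well as vertices. Hence G1 ≅ G2.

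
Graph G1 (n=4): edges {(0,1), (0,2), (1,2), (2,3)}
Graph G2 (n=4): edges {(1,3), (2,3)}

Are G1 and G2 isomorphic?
No, not isomorphic

The graphs are NOT isomorphic.

Connected components of G1: 1 component(s) with vertex sets [[0, 1, 2, 3]], sizes [4].
Connected components of G2: 2 component(s) with vertex sets [[0], [1, 2, 3]], sizes [1, 3].
The number of connected components (and the multiset of component sizes) is an isomorphism invariant — an isomorphism maps each component of G1 bijectively onto a component of G2. Since G1 has 1 component(s) and G2 has 2, they cannot be isomorphic.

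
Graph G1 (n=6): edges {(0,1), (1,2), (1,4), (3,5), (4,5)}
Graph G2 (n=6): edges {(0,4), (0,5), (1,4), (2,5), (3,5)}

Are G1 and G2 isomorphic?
Yes, isomorphic

The graphs are isomorphic.
One valid mapping φ: V(G1) → V(G2): 0→3, 1→5, 2→2, 3→1, 4→0, 5→4

Verify φ preserves adjacency — for each edge of G1, its image is an edge of G2:
  (0,1) → (φ(0),φ(1)) = (3,5) ∈ E(G2) ✓
  (1,2) → (φ(1),φ(2)) = (2,5) ∈ E(G2) ✓
  (1,4) → (φ(1),φ(4)) = (0,5) ∈ E(G2) ✓
  (3,5) → (φ(3),φ(5)) = (1,4) ∈ E(G2) ✓
  (4,5) → (φ(4),φ(5)) = (0,4) ∈ E(G2) ✓
All 5 edges of G1 map to edges of G2, and |E(G1)| = |E(G2)| = 5, so φ is a bijection on edges as well as vertices. Hence G1 ≅ G2.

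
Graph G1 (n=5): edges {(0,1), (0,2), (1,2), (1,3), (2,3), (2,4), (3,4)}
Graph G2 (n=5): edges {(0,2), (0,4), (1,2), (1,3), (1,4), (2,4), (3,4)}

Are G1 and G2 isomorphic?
Yes, isomorphic

The graphs are isomorphic.
One valid mapping φ: V(G1) → V(G2): 0→3, 1→1, 2→4, 3→2, 4→0

Verify φ preserves adjacency — for each edge of G1, its image is an edge of G2:
  (0,1) → (φ(0),φ(1)) = (1,3) ∈ E(G2) ✓
  (0,2) → (φ(0),φ(2)) = (3,4) ∈ E(G2) ✓
  (1,2) → (φ(1),φ(2)) = (1,4) ∈ E(G2) ✓
  (1,3) → (φ(1),φ(3)) = (1,2) ∈ E(G2) ✓
  (2,3) → (φ(2),φ(3)) = (2,4) ∈ E(G2) ✓
  (2,4) → (φ(2),φ(4)) = (0,4) ∈ E(G2) ✓
  (3,4) → (φ(3),φ(4)) = (0,2) ∈ E(G2) ✓
All 7 edges of G1 map to edges of G2, and |E(G1)| = |E(G2)| = 7, so φ is a bijection on edges as well as vertices. Hence G1 ≅ G2.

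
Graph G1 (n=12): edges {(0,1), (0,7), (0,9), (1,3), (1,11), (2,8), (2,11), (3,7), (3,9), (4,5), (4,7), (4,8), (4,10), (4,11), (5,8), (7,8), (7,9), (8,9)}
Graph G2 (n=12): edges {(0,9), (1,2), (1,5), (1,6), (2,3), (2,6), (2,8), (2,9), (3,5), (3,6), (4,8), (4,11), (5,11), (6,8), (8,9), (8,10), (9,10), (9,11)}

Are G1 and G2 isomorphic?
Yes, isomorphic

The graphs are isomorphic.
One valid mapping φ: V(G1) → V(G2): 0→3, 1→5, 2→4, 3→1, 4→9, 5→10, 6→7, 7→2, 8→8, 9→6, 10→0, 11→11

Verify φ preserves adjacency — for each edge of G1, its image is an edge of G2:
  (0,1) → (φ(0),φ(1)) = (3,5) ∈ E(G2) ✓
  (0,7) → (φ(0),φ(7)) = (2,3) ∈ E(G2) ✓
  (0,9) → (φ(0),φ(9)) = (3,6) ∈ E(G2) ✓
  (1,3) → (φ(1),φ(3)) = (1,5) ∈ E(G2) ✓
  (1,11) → (φ(1),φ(11)) = (5,11) ∈ E(G2) ✓
  (2,8) → (φ(2),φ(8)) = (4,8) ∈ E(G2) ✓
  (2,11) → (φ(2),φ(11)) = (4,11) ∈ E(G2) ✓
  (3,7) → (φ(3),φ(7)) = (1,2) ∈ E(G2) ✓
  (3,9) → (φ(3),φ(9)) = (1,6) ∈ E(G2) ✓
  (4,5) → (φ(4),φ(5)) = (9,10) ∈ E(G2) ✓
  (4,7) → (φ(4),φ(7)) = (2,9) ∈ E(G2) ✓
  (4,8) → (φ(4),φ(8)) = (8,9) ∈ E(G2) ✓
  (4,10) → (φ(4),φ(10)) = (0,9) ∈ E(G2) ✓
  (4,11) → (φ(4),φ(11)) = (9,11) ∈ E(G2) ✓
  (5,8) → (φ(5),φ(8)) = (8,10) ∈ E(G2) ✓
  (7,8) → (φ(7),φ(8)) = (2,8) ∈ E(G2) ✓
  (7,9) → (φ(7),φ(9)) = (2,6) ∈ E(G2) ✓
  (8,9) → (φ(8),φ(9)) = (6,8) ∈ E(G2) ✓
All 18 edges of G1 map to edges of G2, and |E(G1)| = |E(G2)| = 18, so φ is a bijection on edges as well as vertices. Hence G1 ≅ G2.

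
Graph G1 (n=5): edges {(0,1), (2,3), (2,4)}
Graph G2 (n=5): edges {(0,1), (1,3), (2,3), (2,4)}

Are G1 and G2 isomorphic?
No, not isomorphic

The graphs are NOT isomorphic.

Counting edges: G1 has 3 edge(s); G2 has 4 edge(s).
Edge count is an isomorphism invariant (a bijection on vertices induces a bijection on edges), so differing edge counts rule out isomorphism.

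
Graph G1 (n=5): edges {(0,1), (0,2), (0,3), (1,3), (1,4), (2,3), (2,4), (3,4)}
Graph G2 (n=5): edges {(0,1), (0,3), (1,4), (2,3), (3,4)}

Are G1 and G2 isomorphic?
No, not isomorphic

The graphs are NOT isomorphic.

Counting triangles (3-cliques): G1 has 4, G2 has 0.
Triangle count is an isomorphism invariant, so differing triangle counts rule out isomorphism.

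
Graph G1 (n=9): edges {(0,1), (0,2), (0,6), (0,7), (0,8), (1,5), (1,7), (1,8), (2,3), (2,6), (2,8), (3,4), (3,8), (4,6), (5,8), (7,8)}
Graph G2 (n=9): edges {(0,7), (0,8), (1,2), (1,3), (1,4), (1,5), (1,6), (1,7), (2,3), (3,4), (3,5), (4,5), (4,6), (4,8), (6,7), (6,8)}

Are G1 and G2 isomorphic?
Yes, isomorphic

The graphs are isomorphic.
One valid mapping φ: V(G1) → V(G2): 0→4, 1→3, 2→6, 3→7, 4→0, 5→2, 6→8, 7→5, 8→1

Verify φ preserves adjacency — for each edge of G1, its image is an edge of G2:
  (0,1) → (φ(0),φ(1)) = (3,4) ∈ E(G2) ✓
  (0,2) → (φ(0),φ(2)) = (4,6) ∈ E(G2) ✓
  (0,6) → (φ(0),φ(6)) = (4,8) ∈ E(G2) ✓
  (0,7) → (φ(0),φ(7)) = (4,5) ∈ E(G2) ✓
  (0,8) → (φ(0),φ(8)) = (1,4) ∈ E(G2) ✓
  (1,5) → (φ(1),φ(5)) = (2,3) ∈ E(G2) ✓
  (1,7) → (φ(1),φ(7)) = (3,5) ∈ E(G2) ✓
  (1,8) → (φ(1),φ(8)) = (1,3) ∈ E(G2) ✓
  (2,3) → (φ(2),φ(3)) = (6,7) ∈ E(G2) ✓
  (2,6) → (φ(2),φ(6)) = (6,8) ∈ E(G2) ✓
  (2,8) → (φ(2),φ(8)) = (1,6) ∈ E(G2) ✓
  (3,4) → (φ(3),φ(4)) = (0,7) ∈ E(G2) ✓
  (3,8) → (φ(3),φ(8)) = (1,7) ∈ E(G2) ✓
  (4,6) → (φ(4),φ(6)) = (0,8) ∈ E(G2) ✓
  (5,8) → (φ(5),φ(8)) = (1,2) ∈ E(G2) ✓
  (7,8) → (φ(7),φ(8)) = (1,5) ∈ E(G2) ✓
All 16 edges of G1 map to edges of G2, and |E(G1)| = |E(G2)| = 16, so φ is a bijection on edges as well as vertices. Hence G1 ≅ G2.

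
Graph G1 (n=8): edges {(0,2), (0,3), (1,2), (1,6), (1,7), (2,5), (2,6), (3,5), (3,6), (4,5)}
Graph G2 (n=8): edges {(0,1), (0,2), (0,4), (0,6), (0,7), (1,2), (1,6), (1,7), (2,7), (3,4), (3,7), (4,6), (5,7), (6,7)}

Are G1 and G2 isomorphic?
No, not isomorphic

The graphs are NOT isomorphic.

Counting triangles (3-cliques): G1 has 1, G2 has 8.
Triangle count is an isomorphism invariant, so differing triangle counts rule out isomorphism.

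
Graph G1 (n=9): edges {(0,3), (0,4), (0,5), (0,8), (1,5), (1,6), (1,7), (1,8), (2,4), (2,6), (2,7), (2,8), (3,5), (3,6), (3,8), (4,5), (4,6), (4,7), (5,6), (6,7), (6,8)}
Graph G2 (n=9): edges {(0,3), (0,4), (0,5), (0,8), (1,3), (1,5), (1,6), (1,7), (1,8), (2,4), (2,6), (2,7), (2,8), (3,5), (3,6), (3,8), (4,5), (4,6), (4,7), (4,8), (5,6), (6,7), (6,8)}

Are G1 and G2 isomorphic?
No, not isomorphic

The graphs are NOT isomorphic.

Counting edges: G1 has 21 edge(s); G2 has 23 edge(s).
Edge count is an isomorphism invariant (a bijection on vertices induces a bijection on edges), so differing edge counts rule out isomorphism.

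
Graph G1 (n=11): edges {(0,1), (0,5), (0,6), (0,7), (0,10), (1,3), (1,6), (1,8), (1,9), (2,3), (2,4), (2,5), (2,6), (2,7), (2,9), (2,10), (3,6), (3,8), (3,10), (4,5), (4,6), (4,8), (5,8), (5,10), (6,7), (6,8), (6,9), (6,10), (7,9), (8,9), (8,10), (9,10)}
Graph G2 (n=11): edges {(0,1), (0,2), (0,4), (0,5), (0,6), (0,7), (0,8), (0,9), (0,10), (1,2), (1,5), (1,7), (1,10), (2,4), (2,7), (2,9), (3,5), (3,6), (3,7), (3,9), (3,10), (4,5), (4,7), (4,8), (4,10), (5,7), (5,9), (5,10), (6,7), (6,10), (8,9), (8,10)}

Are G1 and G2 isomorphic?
Yes, isomorphic

The graphs are isomorphic.
One valid mapping φ: V(G1) → V(G2): 0→9, 1→2, 2→10, 3→1, 4→6, 5→3, 6→0, 7→8, 8→7, 9→4, 10→5

Verify φ preserves adjacency — for each edge of G1, its image is an edge of G2:
  (0,1) → (φ(0),φ(1)) = (2,9) ∈ E(G2) ✓
  (0,5) → (φ(0),φ(5)) = (3,9) ∈ E(G2) ✓
  (0,6) → (φ(0),φ(6)) = (0,9) ∈ E(G2) ✓
  (0,7) → (φ(0),φ(7)) = (8,9) ∈ E(G2) ✓
  (0,10) → (φ(0),φ(10)) = (5,9) ∈ E(G2) ✓
  (1,3) → (φ(1),φ(3)) = (1,2) ∈ E(G2) ✓
  (1,6) → (φ(1),φ(6)) = (0,2) ∈ E(G2) ✓
  (1,8) → (φ(1),φ(8)) = (2,7) ∈ E(G2) ✓
  (1,9) → (φ(1),φ(9)) = (2,4) ∈ E(G2) ✓
  (2,3) → (φ(2),φ(3)) = (1,10) ∈ E(G2) ✓
  (2,4) → (φ(2),φ(4)) = (6,10) ∈ E(G2) ✓
  (2,5) → (φ(2),φ(5)) = (3,10) ∈ E(G2) ✓
  (2,6) → (φ(2),φ(6)) = (0,10) ∈ E(G2) ✓
  (2,7) → (φ(2),φ(7)) = (8,10) ∈ E(G2) ✓
  (2,9) → (φ(2),φ(9)) = (4,10) ∈ E(G2) ✓
  (2,10) → (φ(2),φ(10)) = (5,10) ∈ E(G2) ✓
  (3,6) → (φ(3),φ(6)) = (0,1) ∈ E(G2) ✓
  (3,8) → (φ(3),φ(8)) = (1,7) ∈ E(G2) ✓
  (3,10) → (φ(3),φ(10)) = (1,5) ∈ E(G2) ✓
  (4,5) → (φ(4),φ(5)) = (3,6) ∈ E(G2) ✓
  (4,6) → (φ(4),φ(6)) = (0,6) ∈ E(G2) ✓
  (4,8) → (φ(4),φ(8)) = (6,7) ∈ E(G2) ✓
  (5,8) → (φ(5),φ(8)) = (3,7) ∈ E(G2) ✓
  (5,10) → (φ(5),φ(10)) = (3,5) ∈ E(G2) ✓
  (6,7) → (φ(6),φ(7)) = (0,8) ∈ E(G2) ✓
  (6,8) → (φ(6),φ(8)) = (0,7) ∈ E(G2) ✓
  (6,9) → (φ(6),φ(9)) = (0,4) ∈ E(G2) ✓
  (6,10) → (φ(6),φ(10)) = (0,5) ∈ E(G2) ✓
  (7,9) → (φ(7),φ(9)) = (4,8) ∈ E(G2) ✓
  (8,9) → (φ(8),φ(9)) = (4,7) ∈ E(G2) ✓
  (8,10) → (φ(8),φ(10)) = (5,7) ∈ E(G2) ✓
  (9,10) → (φ(9),φ(10)) = (4,5) ∈ E(G2) ✓
All 32 edges of G1 map to edges of G2, and |E(G1)| = |E(G2)| = 32, so φ is a bijection on edges as well as vertices. Hence G1 ≅ G2.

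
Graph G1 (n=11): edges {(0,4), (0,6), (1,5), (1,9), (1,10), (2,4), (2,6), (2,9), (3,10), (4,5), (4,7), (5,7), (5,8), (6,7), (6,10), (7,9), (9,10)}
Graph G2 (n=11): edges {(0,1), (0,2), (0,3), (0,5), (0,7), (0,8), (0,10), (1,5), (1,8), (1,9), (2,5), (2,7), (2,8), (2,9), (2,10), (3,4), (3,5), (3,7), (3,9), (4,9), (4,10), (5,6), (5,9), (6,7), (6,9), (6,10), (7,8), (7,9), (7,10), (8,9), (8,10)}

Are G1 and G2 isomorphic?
No, not isomorphic

The graphs are NOT isomorphic.

Degrees in G1: deg(0)=2, deg(1)=3, deg(2)=3, deg(3)=1, deg(4)=4, deg(5)=4, deg(6)=4, deg(7)=4, deg(8)=1, deg(9)=4, deg(10)=4.
Sorted degree sequence of G1: [4, 4, 4, 4, 4, 4, 3, 3, 2, 1, 1].
Degrees in G2: deg(0)=7, deg(1)=4, deg(2)=6, deg(3)=5, deg(4)=3, deg(5)=6, deg(6)=4, deg(7)=7, deg(8)=6, deg(9)=8, deg(10)=6.
Sorted degree sequence of G2: [8, 7, 7, 6, 6, 6, 6, 5, 4, 4, 3].
The (sorted) degree sequence is an isomorphism invariant, so since G1 and G2 have different degree sequences they cannot be isomorphic.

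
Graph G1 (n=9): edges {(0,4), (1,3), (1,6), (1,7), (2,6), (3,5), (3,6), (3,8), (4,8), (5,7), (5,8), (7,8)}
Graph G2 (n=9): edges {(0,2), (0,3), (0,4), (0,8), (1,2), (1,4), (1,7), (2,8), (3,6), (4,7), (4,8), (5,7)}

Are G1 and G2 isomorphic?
Yes, isomorphic

The graphs are isomorphic.
One valid mapping φ: V(G1) → V(G2): 0→6, 1→1, 2→5, 3→4, 4→3, 5→8, 6→7, 7→2, 8→0

Verify φ preserves adjacency — for each edge of G1, its image is an edge of G2:
  (0,4) → (φ(0),φ(4)) = (3,6) ∈ E(G2) ✓
  (1,3) → (φ(1),φ(3)) = (1,4) ∈ E(G2) ✓
  (1,6) → (φ(1),φ(6)) = (1,7) ∈ E(G2) ✓
  (1,7) → (φ(1),φ(7)) = (1,2) ∈ E(G2) ✓
  (2,6) → (φ(2),φ(6)) = (5,7) ∈ E(G2) ✓
  (3,5) → (φ(3),φ(5)) = (4,8) ∈ E(G2) ✓
  (3,6) → (φ(3),φ(6)) = (4,7) ∈ E(G2) ✓
  (3,8) → (φ(3),φ(8)) = (0,4) ∈ E(G2) ✓
  (4,8) → (φ(4),φ(8)) = (0,3) ∈ E(G2) ✓
  (5,7) → (φ(5),φ(7)) = (2,8) ∈ E(G2) ✓
  (5,8) → (φ(5),φ(8)) = (0,8) ∈ E(G2) ✓
  (7,8) → (φ(7),φ(8)) = (0,2) ∈ E(G2) ✓
All 12 edges of G1 map to edges of G2, and |E(G1)| = |E(G2)| = 12, so φ is a bijection on edges as well as vertices. Hence G1 ≅ G2.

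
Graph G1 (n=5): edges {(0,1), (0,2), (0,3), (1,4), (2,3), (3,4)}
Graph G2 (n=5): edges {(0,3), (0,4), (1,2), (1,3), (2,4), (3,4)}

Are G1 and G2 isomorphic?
Yes, isomorphic

The graphs are isomorphic.
One valid mapping φ: V(G1) → V(G2): 0→3, 1→1, 2→0, 3→4, 4→2

Verify φ preserves adjacency — for each edge of G1, its image is an edge of G2:
  (0,1) → (φ(0),φ(1)) = (1,3) ∈ E(G2) ✓
  (0,2) → (φ(0),φ(2)) = (0,3) ∈ E(G2) ✓
  (0,3) → (φ(0),φ(3)) = (3,4) ∈ E(G2) ✓
  (1,4) → (φ(1),φ(4)) = (1,2) ∈ E(G2) ✓
  (2,3) → (φ(2),φ(3)) = (0,4) ∈ E(G2) ✓
  (3,4) → (φ(3),φ(4)) = (2,4) ∈ E(G2) ✓
All 6 edges of G1 map to edges of G2, and |E(G1)| = |E(G2)| = 6, so φ is a bijection on edges as well as vertices. Hence G1 ≅ G2.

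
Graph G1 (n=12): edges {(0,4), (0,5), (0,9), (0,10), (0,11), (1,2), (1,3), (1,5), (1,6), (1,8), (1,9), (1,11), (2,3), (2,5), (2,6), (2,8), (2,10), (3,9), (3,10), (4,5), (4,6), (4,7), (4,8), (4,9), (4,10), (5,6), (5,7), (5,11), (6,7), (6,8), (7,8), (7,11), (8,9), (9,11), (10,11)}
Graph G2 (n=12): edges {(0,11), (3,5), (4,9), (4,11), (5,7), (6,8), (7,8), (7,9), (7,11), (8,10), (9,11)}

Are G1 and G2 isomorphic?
No, not isomorphic

The graphs are NOT isomorphic.

Connected components of G1: 1 component(s) with vertex sets [[0, 1, 2, 3, 4, 5, 6, 7, 8, 9, 10, 11]], sizes [12].
Connected components of G2: 3 component(s) with vertex sets [[1], [2], [0, 3, 4, 5, 6, 7, 8, 9, 10, 11]], sizes [1, 1, 10].
The number of connected components (and the multiset of component sizes) is an isomorphism invariant — an isomorphism maps each component of G1 bijectively onto a component of G2. Since G1 has 1 component(s) and G2 has 3, they cannot be isomorphic.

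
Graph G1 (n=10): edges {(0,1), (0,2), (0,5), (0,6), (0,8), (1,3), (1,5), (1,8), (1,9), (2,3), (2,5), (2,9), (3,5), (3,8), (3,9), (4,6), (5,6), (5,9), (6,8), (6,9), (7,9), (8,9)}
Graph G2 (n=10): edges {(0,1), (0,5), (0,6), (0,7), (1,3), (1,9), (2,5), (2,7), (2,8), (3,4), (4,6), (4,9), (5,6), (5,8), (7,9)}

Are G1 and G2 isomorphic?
No, not isomorphic

The graphs are NOT isomorphic.

Degrees in G1: deg(0)=5, deg(1)=5, deg(2)=4, deg(3)=5, deg(4)=1, deg(5)=6, deg(6)=5, deg(7)=1, deg(8)=5, deg(9)=7.
Sorted degree sequence of G1: [7, 6, 5, 5, 5, 5, 5, 4, 1, 1].
Degrees in G2: deg(0)=4, deg(1)=3, deg(2)=3, deg(3)=2, deg(4)=3, deg(5)=4, deg(6)=3, deg(7)=3, deg(8)=2, deg(9)=3.
Sorted degree sequence of G2: [4, 4, 3, 3, 3, 3, 3, 3, 2, 2].
The (sorted) degree sequence is an isomorphism invariant, so since G1 and G2 have different degree sequences they cannot be isomorphic.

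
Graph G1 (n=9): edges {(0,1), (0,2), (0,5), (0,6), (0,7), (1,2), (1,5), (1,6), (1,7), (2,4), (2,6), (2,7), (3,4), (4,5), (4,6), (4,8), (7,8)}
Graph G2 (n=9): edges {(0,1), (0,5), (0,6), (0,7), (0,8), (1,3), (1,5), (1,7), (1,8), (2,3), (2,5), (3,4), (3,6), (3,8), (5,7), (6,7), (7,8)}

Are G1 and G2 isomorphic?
Yes, isomorphic

The graphs are isomorphic.
One valid mapping φ: V(G1) → V(G2): 0→0, 1→7, 2→1, 3→4, 4→3, 5→6, 6→8, 7→5, 8→2

Verify φ preserves adjacency — for each edge of G1, its image is an edge of G2:
  (0,1) → (φ(0),φ(1)) = (0,7) ∈ E(G2) ✓
  (0,2) → (φ(0),φ(2)) = (0,1) ∈ E(G2) ✓
  (0,5) → (φ(0),φ(5)) = (0,6) ∈ E(G2) ✓
  (0,6) → (φ(0),φ(6)) = (0,8) ∈ E(G2) ✓
  (0,7) → (φ(0),φ(7)) = (0,5) ∈ E(G2) ✓
  (1,2) → (φ(1),φ(2)) = (1,7) ∈ E(G2) ✓
  (1,5) → (φ(1),φ(5)) = (6,7) ∈ E(G2) ✓
  (1,6) → (φ(1),φ(6)) = (7,8) ∈ E(G2) ✓
  (1,7) → (φ(1),φ(7)) = (5,7) ∈ E(G2) ✓
  (2,4) → (φ(2),φ(4)) = (1,3) ∈ E(G2) ✓
  (2,6) → (φ(2),φ(6)) = (1,8) ∈ E(G2) ✓
  (2,7) → (φ(2),φ(7)) = (1,5) ∈ E(G2) ✓
  (3,4) → (φ(3),φ(4)) = (3,4) ∈ E(G2) ✓
  (4,5) → (φ(4),φ(5)) = (3,6) ∈ E(G2) ✓
  (4,6) → (φ(4),φ(6)) = (3,8) ∈ E(G2) ✓
  (4,8) → (φ(4),φ(8)) = (2,3) ∈ E(G2) ✓
  (7,8) → (φ(7),φ(8)) = (2,5) ∈ E(G2) ✓
All 17 edges of G1 map to edges of G2, and |E(G1)| = |E(G2)| = 17, so φ is a bijection on edges as well as vertices. Hence G1 ≅ G2.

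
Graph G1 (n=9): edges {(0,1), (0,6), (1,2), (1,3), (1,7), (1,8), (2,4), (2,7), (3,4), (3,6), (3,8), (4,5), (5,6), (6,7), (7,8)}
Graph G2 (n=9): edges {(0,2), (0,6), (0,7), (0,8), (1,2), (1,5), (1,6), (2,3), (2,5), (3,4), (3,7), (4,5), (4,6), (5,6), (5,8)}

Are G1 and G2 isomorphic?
Yes, isomorphic

The graphs are isomorphic.
One valid mapping φ: V(G1) → V(G2): 0→8, 1→5, 2→4, 3→2, 4→3, 5→7, 6→0, 7→6, 8→1

Verify φ preserves adjacency — for each edge of G1, its image is an edge of G2:
  (0,1) → (φ(0),φ(1)) = (5,8) ∈ E(G2) ✓
  (0,6) → (φ(0),φ(6)) = (0,8) ∈ E(G2) ✓
  (1,2) → (φ(1),φ(2)) = (4,5) ∈ E(G2) ✓
  (1,3) → (φ(1),φ(3)) = (2,5) ∈ E(G2) ✓
  (1,7) → (φ(1),φ(7)) = (5,6) ∈ E(G2) ✓
  (1,8) → (φ(1),φ(8)) = (1,5) ∈ E(G2) ✓
  (2,4) → (φ(2),φ(4)) = (3,4) ∈ E(G2) ✓
  (2,7) → (φ(2),φ(7)) = (4,6) ∈ E(G2) ✓
  (3,4) → (φ(3),φ(4)) = (2,3) ∈ E(G2) ✓
  (3,6) → (φ(3),φ(6)) = (0,2) ∈ E(G2) ✓
  (3,8) → (φ(3),φ(8)) = (1,2) ∈ E(G2) ✓
  (4,5) → (φ(4),φ(5)) = (3,7) ∈ E(G2) ✓
  (5,6) → (φ(5),φ(6)) = (0,7) ∈ E(G2) ✓
  (6,7) → (φ(6),φ(7)) = (0,6) ∈ E(G2) ✓
  (7,8) → (φ(7),φ(8)) = (1,6) ∈ E(G2) ✓
All 15 edges of G1 map to edges of G2, and |E(G1)| = |E(G2)| = 15, so φ is a bijection on edges as well as vertices. Hence G1 ≅ G2.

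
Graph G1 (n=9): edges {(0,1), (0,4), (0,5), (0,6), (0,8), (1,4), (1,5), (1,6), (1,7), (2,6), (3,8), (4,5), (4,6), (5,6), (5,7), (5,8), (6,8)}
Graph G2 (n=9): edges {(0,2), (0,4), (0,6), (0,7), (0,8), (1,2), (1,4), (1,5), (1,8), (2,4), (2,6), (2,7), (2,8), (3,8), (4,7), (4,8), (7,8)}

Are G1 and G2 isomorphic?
Yes, isomorphic

The graphs are isomorphic.
One valid mapping φ: V(G1) → V(G2): 0→4, 1→0, 2→3, 3→5, 4→7, 5→2, 6→8, 7→6, 8→1

Verify φ preserves adjacency — for each edge of G1, its image is an edge of G2:
  (0,1) → (φ(0),φ(1)) = (0,4) ∈ E(G2) ✓
  (0,4) → (φ(0),φ(4)) = (4,7) ∈ E(G2) ✓
  (0,5) → (φ(0),φ(5)) = (2,4) ∈ E(G2) ✓
  (0,6) → (φ(0),φ(6)) = (4,8) ∈ E(G2) ✓
  (0,8) → (φ(0),φ(8)) = (1,4) ∈ E(G2) ✓
  (1,4) → (φ(1),φ(4)) = (0,7) ∈ E(G2) ✓
  (1,5) → (φ(1),φ(5)) = (0,2) ∈ E(G2) ✓
  (1,6) → (φ(1),φ(6)) = (0,8) ∈ E(G2) ✓
  (1,7) → (φ(1),φ(7)) = (0,6) ∈ E(G2) ✓
  (2,6) → (φ(2),φ(6)) = (3,8) ∈ E(G2) ✓
  (3,8) → (φ(3),φ(8)) = (1,5) ∈ E(G2) ✓
  (4,5) → (φ(4),φ(5)) = (2,7) ∈ E(G2) ✓
  (4,6) → (φ(4),φ(6)) = (7,8) ∈ E(G2) ✓
  (5,6) → (φ(5),φ(6)) = (2,8) ∈ E(G2) ✓
  (5,7) → (φ(5),φ(7)) = (2,6) ∈ E(G2) ✓
  (5,8) → (φ(5),φ(8)) = (1,2) ∈ E(G2) ✓
  (6,8) → (φ(6),φ(8)) = (1,8) ∈ E(G2) ✓
All 17 edges of G1 map to edges of G2, and |E(G1)| = |E(G2)| = 17, so φ is a bijection on edges as well as vertices. Hence G1 ≅ G2.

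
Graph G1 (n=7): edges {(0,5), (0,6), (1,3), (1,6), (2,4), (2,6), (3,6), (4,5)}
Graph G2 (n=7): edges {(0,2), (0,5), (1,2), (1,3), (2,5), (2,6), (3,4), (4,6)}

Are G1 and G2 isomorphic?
Yes, isomorphic

The graphs are isomorphic.
One valid mapping φ: V(G1) → V(G2): 0→6, 1→0, 2→1, 3→5, 4→3, 5→4, 6→2

Verify φ preserves adjacency — for each edge of G1, its image is an edge of G2:
  (0,5) → (φ(0),φ(5)) = (4,6) ∈ E(G2) ✓
  (0,6) → (φ(0),φ(6)) = (2,6) ∈ E(G2) ✓
  (1,3) → (φ(1),φ(3)) = (0,5) ∈ E(G2) ✓
  (1,6) → (φ(1),φ(6)) = (0,2) ∈ E(G2) ✓
  (2,4) → (φ(2),φ(4)) = (1,3) ∈ E(G2) ✓
  (2,6) → (φ(2),φ(6)) = (1,2) ∈ E(G2) ✓
  (3,6) → (φ(3),φ(6)) = (2,5) ∈ E(G2) ✓
  (4,5) → (φ(4),φ(5)) = (3,4) ∈ E(G2) ✓
All 8 edges of G1 map to edges of G2, and |E(G1)| = |E(G2)| = 8, so φ is a bijection on edges as well as vertices. Hence G1 ≅ G2.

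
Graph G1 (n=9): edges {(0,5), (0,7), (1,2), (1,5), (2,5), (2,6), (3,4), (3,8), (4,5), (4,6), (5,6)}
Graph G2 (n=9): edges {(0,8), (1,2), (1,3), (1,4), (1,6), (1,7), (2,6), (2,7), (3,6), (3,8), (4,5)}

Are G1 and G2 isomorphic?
Yes, isomorphic

The graphs are isomorphic.
One valid mapping φ: V(G1) → V(G2): 0→4, 1→7, 2→2, 3→8, 4→3, 5→1, 6→6, 7→5, 8→0

Verify φ preserves adjacency — for each edge of G1, its image is an edge of G2:
  (0,5) → (φ(0),φ(5)) = (1,4) ∈ E(G2) ✓
  (0,7) → (φ(0),φ(7)) = (4,5) ∈ E(G2) ✓
  (1,2) → (φ(1),φ(2)) = (2,7) ∈ E(G2) ✓
  (1,5) → (φ(1),φ(5)) = (1,7) ∈ E(G2) ✓
  (2,5) → (φ(2),φ(5)) = (1,2) ∈ E(G2) ✓
  (2,6) → (φ(2),φ(6)) = (2,6) ∈ E(G2) ✓
  (3,4) → (φ(3),φ(4)) = (3,8) ∈ E(G2) ✓
  (3,8) → (φ(3),φ(8)) = (0,8) ∈ E(G2) ✓
  (4,5) → (φ(4),φ(5)) = (1,3) ∈ E(G2) ✓
  (4,6) → (φ(4),φ(6)) = (3,6) ∈ E(G2) ✓
  (5,6) → (φ(5),φ(6)) = (1,6) ∈ E(G2) ✓
All 11 edges of G1 map to edges of G2, and |E(G1)| = |E(G2)| = 11, so φ is a bijection on edges as well as vertices. Hence G1 ≅ G2.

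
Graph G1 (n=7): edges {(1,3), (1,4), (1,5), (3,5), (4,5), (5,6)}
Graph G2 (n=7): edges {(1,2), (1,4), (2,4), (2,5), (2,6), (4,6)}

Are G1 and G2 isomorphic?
Yes, isomorphic

The graphs are isomorphic.
One valid mapping φ: V(G1) → V(G2): 0→3, 1→4, 2→0, 3→1, 4→6, 5→2, 6→5

Verify φ preserves adjacency — for each edge of G1, its image is an edge of G2:
  (1,3) → (φ(1),φ(3)) = (1,4) ∈ E(G2) ✓
  (1,4) → (φ(1),φ(4)) = (4,6) ∈ E(G2) ✓
  (1,5) → (φ(1),φ(5)) = (2,4) ∈ E(G2) ✓
  (3,5) → (φ(3),φ(5)) = (1,2) ∈ E(G2) ✓
  (4,5) → (φ(4),φ(5)) = (2,6) ∈ E(G2) ✓
  (5,6) → (φ(5),φ(6)) = (2,5) ∈ E(G2) ✓
All 6 edges of G1 map to edges of G2, and |E(G1)| = |E(G2)| = 6, so φ is a bijection on edges as well as vertices. Hence G1 ≅ G2.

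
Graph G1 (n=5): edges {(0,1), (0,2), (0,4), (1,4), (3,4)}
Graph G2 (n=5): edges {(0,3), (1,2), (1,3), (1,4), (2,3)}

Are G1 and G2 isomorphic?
Yes, isomorphic

The graphs are isomorphic.
One valid mapping φ: V(G1) → V(G2): 0→3, 1→2, 2→0, 3→4, 4→1

Verify φ preserves adjacency — for each edge of G1, its image is an edge of G2:
  (0,1) → (φ(0),φ(1)) = (2,3) ∈ E(G2) ✓
  (0,2) → (φ(0),φ(2)) = (0,3) ∈ E(G2) ✓
  (0,4) → (φ(0),φ(4)) = (1,3) ∈ E(G2) ✓
  (1,4) → (φ(1),φ(4)) = (1,2) ∈ E(G2) ✓
  (3,4) → (φ(3),φ(4)) = (1,4) ∈ E(G2) ✓
All 5 edges of G1 map to edges of G2, and |E(G1)| = |E(G2)| = 5, so φ is a bijection on edges as well as vertices. Hence G1 ≅ G2.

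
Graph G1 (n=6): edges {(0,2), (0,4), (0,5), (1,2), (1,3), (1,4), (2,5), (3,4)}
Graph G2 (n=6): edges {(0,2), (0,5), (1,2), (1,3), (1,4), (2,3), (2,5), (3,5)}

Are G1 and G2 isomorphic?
No, not isomorphic

The graphs are NOT isomorphic.

Counting triangles (3-cliques): G1 has 2, G2 has 3.
Triangle count is an isomorphism invariant, so differing triangle counts rule out isomorphism.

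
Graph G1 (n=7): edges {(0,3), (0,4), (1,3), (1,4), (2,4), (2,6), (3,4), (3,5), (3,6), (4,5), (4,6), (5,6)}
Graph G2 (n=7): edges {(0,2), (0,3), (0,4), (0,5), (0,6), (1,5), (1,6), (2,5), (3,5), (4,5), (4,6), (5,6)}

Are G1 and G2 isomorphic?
Yes, isomorphic

The graphs are isomorphic.
One valid mapping φ: V(G1) → V(G2): 0→3, 1→2, 2→1, 3→0, 4→5, 5→4, 6→6

Verify φ preserves adjacency — for each edge of G1, its image is an edge of G2:
  (0,3) → (φ(0),φ(3)) = (0,3) ∈ E(G2) ✓
  (0,4) → (φ(0),φ(4)) = (3,5) ∈ E(G2) ✓
  (1,3) → (φ(1),φ(3)) = (0,2) ∈ E(G2) ✓
  (1,4) → (φ(1),φ(4)) = (2,5) ∈ E(G2) ✓
  (2,4) → (φ(2),φ(4)) = (1,5) ∈ E(G2) ✓
  (2,6) → (φ(2),φ(6)) = (1,6) ∈ E(G2) ✓
  (3,4) → (φ(3),φ(4)) = (0,5) ∈ E(G2) ✓
  (3,5) → (φ(3),φ(5)) = (0,4) ∈ E(G2) ✓
  (3,6) → (φ(3),φ(6)) = (0,6) ∈ E(G2) ✓
  (4,5) → (φ(4),φ(5)) = (4,5) ∈ E(G2) ✓
  (4,6) → (φ(4),φ(6)) = (5,6) ∈ E(G2) ✓
  (5,6) → (φ(5),φ(6)) = (4,6) ∈ E(G2) ✓
All 12 edges of G1 map to edges of G2, and |E(G1)| = |E(G2)| = 12, so φ is a bijection on edges as well as vertices. Hence G1 ≅ G2.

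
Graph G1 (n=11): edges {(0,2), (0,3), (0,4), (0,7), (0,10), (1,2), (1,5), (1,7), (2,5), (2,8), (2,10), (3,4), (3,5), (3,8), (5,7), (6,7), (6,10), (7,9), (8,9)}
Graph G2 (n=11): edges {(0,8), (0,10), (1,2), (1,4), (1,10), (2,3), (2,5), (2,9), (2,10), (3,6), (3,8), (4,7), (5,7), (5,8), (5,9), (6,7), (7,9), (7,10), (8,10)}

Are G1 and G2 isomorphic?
Yes, isomorphic

The graphs are isomorphic.
One valid mapping φ: V(G1) → V(G2): 0→10, 1→9, 2→2, 3→8, 4→0, 5→5, 6→4, 7→7, 8→3, 9→6, 10→1

Verify φ preserves adjacency — for each edge of G1, its image is an edge of G2:
  (0,2) → (φ(0),φ(2)) = (2,10) ∈ E(G2) ✓
  (0,3) → (φ(0),φ(3)) = (8,10) ∈ E(G2) ✓
  (0,4) → (φ(0),φ(4)) = (0,10) ∈ E(G2) ✓
  (0,7) → (φ(0),φ(7)) = (7,10) ∈ E(G2) ✓
  (0,10) → (φ(0),φ(10)) = (1,10) ∈ E(G2) ✓
  (1,2) → (φ(1),φ(2)) = (2,9) ∈ E(G2) ✓
  (1,5) → (φ(1),φ(5)) = (5,9) ∈ E(G2) ✓
  (1,7) → (φ(1),φ(7)) = (7,9) ∈ E(G2) ✓
  (2,5) → (φ(2),φ(5)) = (2,5) ∈ E(G2) ✓
  (2,8) → (φ(2),φ(8)) = (2,3) ∈ E(G2) ✓
  (2,10) → (φ(2),φ(10)) = (1,2) ∈ E(G2) ✓
  (3,4) → (φ(3),φ(4)) = (0,8) ∈ E(G2) ✓
  (3,5) → (φ(3),φ(5)) = (5,8) ∈ E(G2) ✓
  (3,8) → (φ(3),φ(8)) = (3,8) ∈ E(G2) ✓
  (5,7) → (φ(5),φ(7)) = (5,7) ∈ E(G2) ✓
  (6,7) → (φ(6),φ(7)) = (4,7) ∈ E(G2) ✓
  (6,10) → (φ(6),φ(10)) = (1,4) ∈ E(G2) ✓
  (7,9) → (φ(7),φ(9)) = (6,7) ∈ E(G2) ✓
  (8,9) → (φ(8),φ(9)) = (3,6) ∈ E(G2) ✓
All 19 edges of G1 map to edges of G2, and |E(G1)| = |E(G2)| = 19, so φ is a bijection on edges as well as vertices. Hence G1 ≅ G2.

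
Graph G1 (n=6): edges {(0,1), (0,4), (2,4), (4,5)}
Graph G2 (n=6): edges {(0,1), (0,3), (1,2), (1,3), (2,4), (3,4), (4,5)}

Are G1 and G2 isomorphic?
No, not isomorphic

The graphs are NOT isomorphic.

Counting triangles (3-cliques): G1 has 0, G2 has 1.
Triangle count is an isomorphism invariant, so differing triangle counts rule out isomorphism.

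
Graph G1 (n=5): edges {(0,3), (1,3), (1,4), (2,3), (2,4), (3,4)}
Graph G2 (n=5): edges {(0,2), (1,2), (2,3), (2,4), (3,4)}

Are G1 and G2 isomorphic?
No, not isomorphic

The graphs are NOT isomorphic.

Counting triangles (3-cliques): G1 has 2, G2 has 1.
Triangle count is an isomorphism invariant, so differing triangle counts rule out isomorphism.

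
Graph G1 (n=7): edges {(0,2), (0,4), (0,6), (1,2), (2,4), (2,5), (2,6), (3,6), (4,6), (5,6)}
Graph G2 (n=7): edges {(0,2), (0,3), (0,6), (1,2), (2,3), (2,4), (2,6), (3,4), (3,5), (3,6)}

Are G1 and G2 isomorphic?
Yes, isomorphic

The graphs are isomorphic.
One valid mapping φ: V(G1) → V(G2): 0→6, 1→1, 2→2, 3→5, 4→0, 5→4, 6→3

Verify φ preserves adjacency — for each edge of G1, its image is an edge of G2:
  (0,2) → (φ(0),φ(2)) = (2,6) ∈ E(G2) ✓
  (0,4) → (φ(0),φ(4)) = (0,6) ∈ E(G2) ✓
  (0,6) → (φ(0),φ(6)) = (3,6) ∈ E(G2) ✓
  (1,2) → (φ(1),φ(2)) = (1,2) ∈ E(G2) ✓
  (2,4) → (φ(2),φ(4)) = (0,2) ∈ E(G2) ✓
  (2,5) → (φ(2),φ(5)) = (2,4) ∈ E(G2) ✓
  (2,6) → (φ(2),φ(6)) = (2,3) ∈ E(G2) ✓
  (3,6) → (φ(3),φ(6)) = (3,5) ∈ E(G2) ✓
  (4,6) → (φ(4),φ(6)) = (0,3) ∈ E(G2) ✓
  (5,6) → (φ(5),φ(6)) = (3,4) ∈ E(G2) ✓
All 10 edges of G1 map to edges of G2, and |E(G1)| = |E(G2)| = 10, so φ is a bijection on edges as well as vertices. Hence G1 ≅ G2.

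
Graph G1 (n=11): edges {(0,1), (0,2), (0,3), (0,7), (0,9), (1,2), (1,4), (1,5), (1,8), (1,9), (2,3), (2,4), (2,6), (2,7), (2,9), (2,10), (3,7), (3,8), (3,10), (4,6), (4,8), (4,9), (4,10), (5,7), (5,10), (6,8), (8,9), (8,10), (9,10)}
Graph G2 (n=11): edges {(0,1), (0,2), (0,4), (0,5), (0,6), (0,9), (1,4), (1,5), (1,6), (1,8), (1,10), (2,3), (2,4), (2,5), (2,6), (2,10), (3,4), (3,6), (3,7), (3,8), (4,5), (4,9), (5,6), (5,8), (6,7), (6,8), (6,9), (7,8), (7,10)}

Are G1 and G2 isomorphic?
Yes, isomorphic

The graphs are isomorphic.
One valid mapping φ: V(G1) → V(G2): 0→8, 1→1, 2→6, 3→3, 4→0, 5→10, 6→9, 7→7, 8→4, 9→5, 10→2

Verify φ preserves adjacency — for each edge of G1, its image is an edge of G2:
  (0,1) → (φ(0),φ(1)) = (1,8) ∈ E(G2) ✓
  (0,2) → (φ(0),φ(2)) = (6,8) ∈ E(G2) ✓
  (0,3) → (φ(0),φ(3)) = (3,8) ∈ E(G2) ✓
  (0,7) → (φ(0),φ(7)) = (7,8) ∈ E(G2) ✓
  (0,9) → (φ(0),φ(9)) = (5,8) ∈ E(G2) ✓
  (1,2) → (φ(1),φ(2)) = (1,6) ∈ E(G2) ✓
  (1,4) → (φ(1),φ(4)) = (0,1) ∈ E(G2) ✓
  (1,5) → (φ(1),φ(5)) = (1,10) ∈ E(G2) ✓
  (1,8) → (φ(1),φ(8)) = (1,4) ∈ E(G2) ✓
  (1,9) → (φ(1),φ(9)) = (1,5) ∈ E(G2) ✓
  (2,3) → (φ(2),φ(3)) = (3,6) ∈ E(G2) ✓
  (2,4) → (φ(2),φ(4)) = (0,6) ∈ E(G2) ✓
  (2,6) → (φ(2),φ(6)) = (6,9) ∈ E(G2) ✓
  (2,7) → (φ(2),φ(7)) = (6,7) ∈ E(G2) ✓
  (2,9) → (φ(2),φ(9)) = (5,6) ∈ E(G2) ✓
  (2,10) → (φ(2),φ(10)) = (2,6) ∈ E(G2) ✓
  (3,7) → (φ(3),φ(7)) = (3,7) ∈ E(G2) ✓
  (3,8) → (φ(3),φ(8)) = (3,4) ∈ E(G2) ✓
  (3,10) → (φ(3),φ(10)) = (2,3) ∈ E(G2) ✓
  (4,6) → (φ(4),φ(6)) = (0,9) ∈ E(G2) ✓
  (4,8) → (φ(4),φ(8)) = (0,4) ∈ E(G2) ✓
  (4,9) → (φ(4),φ(9)) = (0,5) ∈ E(G2) ✓
  (4,10) → (φ(4),φ(10)) = (0,2) ∈ E(G2) ✓
  (5,7) → (φ(5),φ(7)) = (7,10) ∈ E(G2) ✓
  (5,10) → (φ(5),φ(10)) = (2,10) ∈ E(G2) ✓
  (6,8) → (φ(6),φ(8)) = (4,9) ∈ E(G2) ✓
  (8,9) → (φ(8),φ(9)) = (4,5) ∈ E(G2) ✓
  (8,10) → (φ(8),φ(10)) = (2,4) ∈ E(G2) ✓
  (9,10) → (φ(9),φ(10)) = (2,5) ∈ E(G2) ✓
All 29 edges of G1 map to edges of G2, and |E(G1)| = |E(G2)| = 29, so φ is a bijection on edges as well as vertices. Hence G1 ≅ G2.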